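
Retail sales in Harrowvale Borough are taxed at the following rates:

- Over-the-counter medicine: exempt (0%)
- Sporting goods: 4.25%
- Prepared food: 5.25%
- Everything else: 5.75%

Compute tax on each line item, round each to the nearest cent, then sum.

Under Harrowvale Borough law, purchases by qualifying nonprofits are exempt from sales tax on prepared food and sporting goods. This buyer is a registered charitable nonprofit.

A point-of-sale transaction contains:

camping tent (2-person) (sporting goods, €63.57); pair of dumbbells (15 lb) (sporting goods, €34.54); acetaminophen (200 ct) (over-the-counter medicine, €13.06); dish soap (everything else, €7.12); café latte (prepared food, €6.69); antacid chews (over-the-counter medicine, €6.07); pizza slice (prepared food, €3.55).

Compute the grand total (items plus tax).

€135.01

Camping tent (2-person) €63.57: sporting goods, buyer-exempt → 0% → €0.00
Pair of dumbbells (15 lb) €34.54: sporting goods, buyer-exempt → 0% → €0.00
Acetaminophen (200 ct) €13.06: over-the-counter medicine → 0% → €0.00
Dish soap €7.12: everything else → 5.75% → €0.41
Café latte €6.69: prepared food, buyer-exempt → 0% → €0.00
Antacid chews €6.07: over-the-counter medicine → 0% → €0.00
Pizza slice €3.55: prepared food, buyer-exempt → 0% → €0.00
Subtotal = €134.60; tax = €0.41; total due = €135.01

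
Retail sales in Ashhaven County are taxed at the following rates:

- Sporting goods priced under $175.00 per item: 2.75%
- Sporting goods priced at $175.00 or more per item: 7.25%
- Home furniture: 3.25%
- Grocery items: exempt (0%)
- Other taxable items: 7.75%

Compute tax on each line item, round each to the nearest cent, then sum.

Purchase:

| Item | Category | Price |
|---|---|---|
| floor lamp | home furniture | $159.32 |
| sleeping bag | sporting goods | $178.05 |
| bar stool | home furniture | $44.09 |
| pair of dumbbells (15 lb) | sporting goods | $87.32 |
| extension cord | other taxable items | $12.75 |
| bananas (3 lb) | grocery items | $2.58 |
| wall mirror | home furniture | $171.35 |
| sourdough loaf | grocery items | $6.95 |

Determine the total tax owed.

Floor lamp $159.32: home furniture → 3.25% → $5.18
Sleeping bag $178.05: sporting goods, $175.00 or more → 7.25% → $12.91
Bar stool $44.09: home furniture → 3.25% → $1.43
Pair of dumbbells (15 lb) $87.32: sporting goods, under $175.00 → 2.75% → $2.40
Extension cord $12.75: other taxable items → 7.75% → $0.99
Bananas (3 lb) $2.58: grocery items → 0% → $0.00
Wall mirror $171.35: home furniture → 3.25% → $5.57
Sourdough loaf $6.95: grocery items → 0% → $0.00
Total tax = $5.18 + $12.91 + $1.43 + $2.40 + $0.99 + $5.57 = $28.48

$28.48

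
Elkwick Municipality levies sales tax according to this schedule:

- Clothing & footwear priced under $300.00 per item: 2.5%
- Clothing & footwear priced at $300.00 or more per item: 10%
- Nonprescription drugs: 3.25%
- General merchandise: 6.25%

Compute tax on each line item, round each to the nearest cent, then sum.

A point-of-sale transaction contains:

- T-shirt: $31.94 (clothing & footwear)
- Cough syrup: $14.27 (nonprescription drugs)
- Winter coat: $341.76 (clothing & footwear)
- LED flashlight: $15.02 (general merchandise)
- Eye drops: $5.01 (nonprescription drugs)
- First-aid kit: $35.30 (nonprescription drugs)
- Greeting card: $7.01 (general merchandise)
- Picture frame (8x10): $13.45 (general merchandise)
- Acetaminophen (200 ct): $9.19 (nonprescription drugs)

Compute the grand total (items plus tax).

$512.22

T-shirt $31.94: clothing & footwear, under $300.00 → 2.5% → $0.80
Cough syrup $14.27: nonprescription drugs → 3.25% → $0.46
Winter coat $341.76: clothing & footwear, $300.00 or more → 10% → $34.18
LED flashlight $15.02: general merchandise → 6.25% → $0.94
Eye drops $5.01: nonprescription drugs → 3.25% → $0.16
First-aid kit $35.30: nonprescription drugs → 3.25% → $1.15
Greeting card $7.01: general merchandise → 6.25% → $0.44
Picture frame (8x10) $13.45: general merchandise → 6.25% → $0.84
Acetaminophen (200 ct) $9.19: nonprescription drugs → 3.25% → $0.30
Subtotal = $472.95; tax = $39.27; total due = $512.22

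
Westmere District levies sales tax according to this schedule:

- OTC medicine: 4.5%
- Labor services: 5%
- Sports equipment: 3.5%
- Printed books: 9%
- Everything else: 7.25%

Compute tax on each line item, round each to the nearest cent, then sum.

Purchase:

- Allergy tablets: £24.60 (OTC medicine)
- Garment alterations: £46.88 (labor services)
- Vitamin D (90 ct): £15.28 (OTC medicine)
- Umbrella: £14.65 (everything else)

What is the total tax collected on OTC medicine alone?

£1.80

Allergy tablets £24.60: OTC medicine → 4.5% → £1.11
Vitamin D (90 ct) £15.28: OTC medicine → 4.5% → £0.69
Tax on OTC medicine = £1.11 + £0.69 = £1.80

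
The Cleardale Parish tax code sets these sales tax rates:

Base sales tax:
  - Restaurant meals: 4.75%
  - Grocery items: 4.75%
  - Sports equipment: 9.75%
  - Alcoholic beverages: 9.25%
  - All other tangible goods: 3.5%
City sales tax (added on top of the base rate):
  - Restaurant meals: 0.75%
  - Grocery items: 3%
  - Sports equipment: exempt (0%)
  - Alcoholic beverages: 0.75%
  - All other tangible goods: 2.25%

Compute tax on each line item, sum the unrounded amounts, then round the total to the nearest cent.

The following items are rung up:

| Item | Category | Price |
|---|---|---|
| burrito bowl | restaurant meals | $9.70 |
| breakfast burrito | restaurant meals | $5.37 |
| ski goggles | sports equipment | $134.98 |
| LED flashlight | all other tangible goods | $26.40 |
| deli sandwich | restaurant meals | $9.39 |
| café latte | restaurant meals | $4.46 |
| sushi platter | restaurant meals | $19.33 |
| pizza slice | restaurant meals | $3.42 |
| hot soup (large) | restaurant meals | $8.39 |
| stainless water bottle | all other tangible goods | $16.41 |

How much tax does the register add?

Burrito bowl $9.70: restaurant meals → 4.75% + 0.75% city = 5.5% → $0.5335
Breakfast burrito $5.37: restaurant meals → 4.75% + 0.75% city = 5.5% → $0.29535
Ski goggles $134.98: sports equipment → 9.75% + 0% city = 9.75% → $13.16055
LED flashlight $26.40: all other tangible goods → 3.5% + 2.25% city = 5.75% → $1.518
Deli sandwich $9.39: restaurant meals → 4.75% + 0.75% city = 5.5% → $0.51645
Café latte $4.46: restaurant meals → 4.75% + 0.75% city = 5.5% → $0.2453
Sushi platter $19.33: restaurant meals → 4.75% + 0.75% city = 5.5% → $1.06315
Pizza slice $3.42: restaurant meals → 4.75% + 0.75% city = 5.5% → $0.1881
Hot soup (large) $8.39: restaurant meals → 4.75% + 0.75% city = 5.5% → $0.46145
Stainless water bottle $16.41: all other tangible goods → 3.5% + 2.25% city = 5.75% → $0.943575
Unrounded tax sum = $18.925425 → $18.93

$18.93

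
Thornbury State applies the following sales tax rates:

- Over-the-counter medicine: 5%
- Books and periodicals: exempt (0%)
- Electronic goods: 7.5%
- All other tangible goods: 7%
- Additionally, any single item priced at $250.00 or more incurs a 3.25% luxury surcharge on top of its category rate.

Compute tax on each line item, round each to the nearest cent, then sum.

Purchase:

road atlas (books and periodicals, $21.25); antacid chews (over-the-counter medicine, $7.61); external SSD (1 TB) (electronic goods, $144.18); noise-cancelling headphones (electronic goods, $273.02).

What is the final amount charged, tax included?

$486.60

Road atlas $21.25: books and periodicals → 0% → $0.00
Antacid chews $7.61: over-the-counter medicine → 5% → $0.38
External SSD (1 TB) $144.18: electronic goods → 7.5% → $10.81
Noise-cancelling headphones $273.02: electronic goods → 7.5% + 3.25% surcharge = 10.75% → $29.35
Subtotal = $446.06; tax = $40.54; total due = $486.60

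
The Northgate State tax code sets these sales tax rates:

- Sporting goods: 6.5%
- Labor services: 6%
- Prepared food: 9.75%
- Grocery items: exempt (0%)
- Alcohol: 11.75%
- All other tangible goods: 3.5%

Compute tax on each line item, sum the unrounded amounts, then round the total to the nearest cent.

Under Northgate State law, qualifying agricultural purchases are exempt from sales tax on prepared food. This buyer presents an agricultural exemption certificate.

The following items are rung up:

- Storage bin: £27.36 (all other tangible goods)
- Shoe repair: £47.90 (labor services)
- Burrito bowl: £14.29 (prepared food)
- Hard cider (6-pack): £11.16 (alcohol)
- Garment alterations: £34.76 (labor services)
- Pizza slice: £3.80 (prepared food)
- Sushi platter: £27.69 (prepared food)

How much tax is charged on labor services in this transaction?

£4.96

Shoe repair £47.90: labor services → 6% → £2.874
Garment alterations £34.76: labor services → 6% → £2.0856
Tax on labor services: unrounded sum = £4.9596 → £4.96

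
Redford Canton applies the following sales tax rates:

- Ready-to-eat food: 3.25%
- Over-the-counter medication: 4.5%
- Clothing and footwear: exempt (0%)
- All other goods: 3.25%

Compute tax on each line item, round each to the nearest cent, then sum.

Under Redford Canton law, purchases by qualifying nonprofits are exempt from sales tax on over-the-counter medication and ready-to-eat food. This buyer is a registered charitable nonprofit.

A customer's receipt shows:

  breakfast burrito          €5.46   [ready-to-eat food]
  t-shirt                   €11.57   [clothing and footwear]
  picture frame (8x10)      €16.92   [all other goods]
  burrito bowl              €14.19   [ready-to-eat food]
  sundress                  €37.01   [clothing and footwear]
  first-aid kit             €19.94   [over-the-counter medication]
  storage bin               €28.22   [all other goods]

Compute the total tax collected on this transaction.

€1.47

Breakfast burrito €5.46: ready-to-eat food, buyer-exempt → 0% → €0.00
T-shirt €11.57: clothing and footwear → 0% → €0.00
Picture frame (8x10) €16.92: all other goods → 3.25% → €0.55
Burrito bowl €14.19: ready-to-eat food, buyer-exempt → 0% → €0.00
Sundress €37.01: clothing and footwear → 0% → €0.00
First-aid kit €19.94: over-the-counter medication, buyer-exempt → 0% → €0.00
Storage bin €28.22: all other goods → 3.25% → €0.92
Total tax = €0.55 + €0.92 = €1.47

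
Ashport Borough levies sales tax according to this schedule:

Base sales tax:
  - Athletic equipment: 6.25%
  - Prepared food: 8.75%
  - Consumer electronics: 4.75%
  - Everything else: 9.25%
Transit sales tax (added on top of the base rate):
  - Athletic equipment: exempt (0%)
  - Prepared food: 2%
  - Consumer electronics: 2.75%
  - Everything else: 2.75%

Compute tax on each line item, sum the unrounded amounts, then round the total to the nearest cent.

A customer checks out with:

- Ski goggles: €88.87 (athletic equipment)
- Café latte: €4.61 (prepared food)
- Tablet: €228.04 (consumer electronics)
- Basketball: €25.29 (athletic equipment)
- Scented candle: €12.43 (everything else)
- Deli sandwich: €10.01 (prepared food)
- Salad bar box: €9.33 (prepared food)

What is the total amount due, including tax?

Ski goggles €88.87: athletic equipment → 6.25% + 0% transit = 6.25% → €5.554375
Café latte €4.61: prepared food → 8.75% + 2% transit = 10.75% → €0.495575
Tablet €228.04: consumer electronics → 4.75% + 2.75% transit = 7.5% → €17.103
Basketball €25.29: athletic equipment → 6.25% + 0% transit = 6.25% → €1.580625
Scented candle €12.43: everything else → 9.25% + 2.75% transit = 12% → €1.4916
Deli sandwich €10.01: prepared food → 8.75% + 2% transit = 10.75% → €1.076075
Salad bar box €9.33: prepared food → 8.75% + 2% transit = 10.75% → €1.002975
Subtotal = €378.58; unrounded tax = €28.304225 → €28.30; total due = €406.88

€406.88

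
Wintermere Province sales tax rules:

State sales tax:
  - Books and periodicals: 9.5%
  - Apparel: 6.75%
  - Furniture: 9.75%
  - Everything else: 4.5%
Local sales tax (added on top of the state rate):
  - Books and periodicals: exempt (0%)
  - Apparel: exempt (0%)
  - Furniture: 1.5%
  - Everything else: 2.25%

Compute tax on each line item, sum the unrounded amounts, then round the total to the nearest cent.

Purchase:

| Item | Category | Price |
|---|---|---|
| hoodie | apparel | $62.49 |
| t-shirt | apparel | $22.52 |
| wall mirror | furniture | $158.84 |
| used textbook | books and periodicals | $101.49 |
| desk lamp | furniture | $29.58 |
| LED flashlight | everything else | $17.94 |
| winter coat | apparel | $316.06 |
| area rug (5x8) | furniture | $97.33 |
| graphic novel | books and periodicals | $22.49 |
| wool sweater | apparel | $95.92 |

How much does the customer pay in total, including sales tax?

$1003.34

Hoodie $62.49: apparel → 6.75% + 0% local = 6.75% → $4.218075
T-shirt $22.52: apparel → 6.75% + 0% local = 6.75% → $1.5201
Wall mirror $158.84: furniture → 9.75% + 1.5% local = 11.25% → $17.8695
Used textbook $101.49: books and periodicals → 9.5% + 0% local = 9.5% → $9.64155
Desk lamp $29.58: furniture → 9.75% + 1.5% local = 11.25% → $3.32775
LED flashlight $17.94: everything else → 4.5% + 2.25% local = 6.75% → $1.21095
Winter coat $316.06: apparel → 6.75% + 0% local = 6.75% → $21.33405
Area rug (5x8) $97.33: furniture → 9.75% + 1.5% local = 11.25% → $10.949625
Graphic novel $22.49: books and periodicals → 9.5% + 0% local = 9.5% → $2.13655
Wool sweater $95.92: apparel → 6.75% + 0% local = 6.75% → $6.4746
Subtotal = $924.66; unrounded tax = $78.68275 → $78.68; total due = $1003.34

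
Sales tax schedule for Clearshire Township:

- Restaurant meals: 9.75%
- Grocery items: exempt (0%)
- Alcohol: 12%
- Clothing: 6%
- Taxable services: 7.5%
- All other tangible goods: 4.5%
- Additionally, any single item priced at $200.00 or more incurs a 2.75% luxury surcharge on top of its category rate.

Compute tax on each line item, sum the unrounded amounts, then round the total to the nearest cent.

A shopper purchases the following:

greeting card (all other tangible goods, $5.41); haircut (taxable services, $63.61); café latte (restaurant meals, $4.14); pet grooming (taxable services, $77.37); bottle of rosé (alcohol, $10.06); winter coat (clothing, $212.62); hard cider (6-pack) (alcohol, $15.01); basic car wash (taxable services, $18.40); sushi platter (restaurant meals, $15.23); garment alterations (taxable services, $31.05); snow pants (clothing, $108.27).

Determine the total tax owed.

$44.52

Greeting card $5.41: all other tangible goods → 4.5% → $0.24345
Haircut $63.61: taxable services → 7.5% → $4.77075
Café latte $4.14: restaurant meals → 9.75% → $0.40365
Pet grooming $77.37: taxable services → 7.5% → $5.80275
Bottle of rosé $10.06: alcohol → 12% → $1.2072
Winter coat $212.62: clothing → 6% + 2.75% surcharge = 8.75% → $18.60425
Hard cider (6-pack) $15.01: alcohol → 12% → $1.8012
Basic car wash $18.40: taxable services → 7.5% → $1.38
Sushi platter $15.23: restaurant meals → 9.75% → $1.484925
Garment alterations $31.05: taxable services → 7.5% → $2.32875
Snow pants $108.27: clothing → 6% → $6.4962
Unrounded tax sum = $44.523125 → $44.52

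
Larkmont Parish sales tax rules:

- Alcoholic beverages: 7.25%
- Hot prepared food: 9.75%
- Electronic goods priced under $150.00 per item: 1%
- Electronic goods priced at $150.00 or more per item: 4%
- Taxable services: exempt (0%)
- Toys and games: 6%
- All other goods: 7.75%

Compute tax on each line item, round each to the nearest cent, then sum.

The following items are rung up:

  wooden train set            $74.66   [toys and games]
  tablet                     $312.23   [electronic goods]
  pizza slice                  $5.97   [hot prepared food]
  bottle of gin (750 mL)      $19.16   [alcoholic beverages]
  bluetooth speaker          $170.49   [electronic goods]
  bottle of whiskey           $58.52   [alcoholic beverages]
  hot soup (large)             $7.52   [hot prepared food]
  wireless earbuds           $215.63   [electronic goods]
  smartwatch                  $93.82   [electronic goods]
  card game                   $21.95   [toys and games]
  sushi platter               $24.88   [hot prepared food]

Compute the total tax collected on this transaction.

Wooden train set $74.66: toys and games → 6% → $4.48
Tablet $312.23: electronic goods, $150.00 or more → 4% → $12.49
Pizza slice $5.97: hot prepared food → 9.75% → $0.58
Bottle of gin (750 mL) $19.16: alcoholic beverages → 7.25% → $1.39
Bluetooth speaker $170.49: electronic goods, $150.00 or more → 4% → $6.82
Bottle of whiskey $58.52: alcoholic beverages → 7.25% → $4.24
Hot soup (large) $7.52: hot prepared food → 9.75% → $0.73
Wireless earbuds $215.63: electronic goods, $150.00 or more → 4% → $8.63
Smartwatch $93.82: electronic goods, under $150.00 → 1% → $0.94
Card game $21.95: toys and games → 6% → $1.32
Sushi platter $24.88: hot prepared food → 9.75% → $2.43
Total tax = $4.48 + $12.49 + $0.58 + $1.39 + $6.82 + $4.24 + $0.73 + $8.63 + $0.94 + $1.32 + $2.43 = $44.05

$44.05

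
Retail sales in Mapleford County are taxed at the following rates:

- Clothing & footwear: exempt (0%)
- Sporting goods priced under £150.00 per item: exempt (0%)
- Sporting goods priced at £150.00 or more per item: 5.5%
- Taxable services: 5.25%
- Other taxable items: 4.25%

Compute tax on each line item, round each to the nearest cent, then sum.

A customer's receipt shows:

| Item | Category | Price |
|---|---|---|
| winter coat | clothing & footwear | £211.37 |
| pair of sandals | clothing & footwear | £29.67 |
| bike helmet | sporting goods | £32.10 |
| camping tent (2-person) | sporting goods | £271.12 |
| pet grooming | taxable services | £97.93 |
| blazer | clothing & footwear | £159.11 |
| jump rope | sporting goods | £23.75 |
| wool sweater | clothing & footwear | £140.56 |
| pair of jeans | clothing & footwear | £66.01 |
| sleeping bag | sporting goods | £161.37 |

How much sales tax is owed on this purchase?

Winter coat £211.37: clothing & footwear → 0% → £0.00
Pair of sandals £29.67: clothing & footwear → 0% → £0.00
Bike helmet £32.10: sporting goods, under £150.00 → 0% → £0.00
Camping tent (2-person) £271.12: sporting goods, £150.00 or more → 5.5% → £14.91
Pet grooming £97.93: taxable services → 5.25% → £5.14
Blazer £159.11: clothing & footwear → 0% → £0.00
Jump rope £23.75: sporting goods, under £150.00 → 0% → £0.00
Wool sweater £140.56: clothing & footwear → 0% → £0.00
Pair of jeans £66.01: clothing & footwear → 0% → £0.00
Sleeping bag £161.37: sporting goods, £150.00 or more → 5.5% → £8.88
Total tax = £14.91 + £5.14 + £8.88 = £28.93

£28.93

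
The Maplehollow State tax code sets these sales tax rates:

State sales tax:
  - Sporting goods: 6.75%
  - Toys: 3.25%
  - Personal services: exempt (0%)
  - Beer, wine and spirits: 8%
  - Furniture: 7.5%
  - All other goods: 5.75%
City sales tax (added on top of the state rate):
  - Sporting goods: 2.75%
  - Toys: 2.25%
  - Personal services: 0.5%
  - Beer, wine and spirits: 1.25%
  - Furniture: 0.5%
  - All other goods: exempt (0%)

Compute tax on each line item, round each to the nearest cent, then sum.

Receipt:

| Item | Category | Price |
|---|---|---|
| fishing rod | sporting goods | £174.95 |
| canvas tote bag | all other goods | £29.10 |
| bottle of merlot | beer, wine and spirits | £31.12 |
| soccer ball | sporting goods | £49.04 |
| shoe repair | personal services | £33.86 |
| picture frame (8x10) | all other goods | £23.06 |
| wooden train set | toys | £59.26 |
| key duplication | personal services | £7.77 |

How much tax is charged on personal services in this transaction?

Shoe repair £33.86: personal services → 0% + 0.5% city = 0.5% → £0.17
Key duplication £7.77: personal services → 0% + 0.5% city = 0.5% → £0.04
Tax on personal services = £0.17 + £0.04 = £0.21

£0.21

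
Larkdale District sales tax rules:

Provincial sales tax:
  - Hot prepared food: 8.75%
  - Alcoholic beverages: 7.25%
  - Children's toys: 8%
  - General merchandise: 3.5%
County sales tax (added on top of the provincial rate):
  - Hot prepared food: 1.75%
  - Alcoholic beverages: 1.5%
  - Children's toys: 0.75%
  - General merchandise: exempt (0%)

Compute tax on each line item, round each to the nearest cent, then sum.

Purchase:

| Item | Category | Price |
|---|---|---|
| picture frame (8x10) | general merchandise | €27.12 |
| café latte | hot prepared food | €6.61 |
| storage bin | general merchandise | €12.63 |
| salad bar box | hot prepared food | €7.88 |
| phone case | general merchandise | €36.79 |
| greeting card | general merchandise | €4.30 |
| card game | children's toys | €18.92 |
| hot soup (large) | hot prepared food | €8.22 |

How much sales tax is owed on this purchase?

Picture frame (8x10) €27.12: general merchandise → 3.5% + 0% county = 3.5% → €0.95
Café latte €6.61: hot prepared food → 8.75% + 1.75% county = 10.5% → €0.69
Storage bin €12.63: general merchandise → 3.5% + 0% county = 3.5% → €0.44
Salad bar box €7.88: hot prepared food → 8.75% + 1.75% county = 10.5% → €0.83
Phone case €36.79: general merchandise → 3.5% + 0% county = 3.5% → €1.29
Greeting card €4.30: general merchandise → 3.5% + 0% county = 3.5% → €0.15
Card game €18.92: children's toys → 8% + 0.75% county = 8.75% → €1.66
Hot soup (large) €8.22: hot prepared food → 8.75% + 1.75% county = 10.5% → €0.86
Total tax = €0.95 + €0.69 + €0.44 + €0.83 + €1.29 + €0.15 + €1.66 + €0.86 = €6.87

€6.87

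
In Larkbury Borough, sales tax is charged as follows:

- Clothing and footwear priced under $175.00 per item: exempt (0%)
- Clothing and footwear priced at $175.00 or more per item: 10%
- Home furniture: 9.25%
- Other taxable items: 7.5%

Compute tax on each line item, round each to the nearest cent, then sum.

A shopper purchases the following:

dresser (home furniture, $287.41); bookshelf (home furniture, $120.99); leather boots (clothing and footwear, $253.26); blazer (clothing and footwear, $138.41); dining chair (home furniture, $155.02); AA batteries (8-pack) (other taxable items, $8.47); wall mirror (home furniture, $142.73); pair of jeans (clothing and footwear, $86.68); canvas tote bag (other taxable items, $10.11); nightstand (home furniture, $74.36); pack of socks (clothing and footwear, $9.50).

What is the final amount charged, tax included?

$1385.87

Dresser $287.41: home furniture → 9.25% → $26.59
Bookshelf $120.99: home furniture → 9.25% → $11.19
Leather boots $253.26: clothing and footwear, $175.00 or more → 10% → $25.33
Blazer $138.41: clothing and footwear, under $175.00 → 0% → $0.00
Dining chair $155.02: home furniture → 9.25% → $14.34
AA batteries (8-pack) $8.47: other taxable items → 7.5% → $0.64
Wall mirror $142.73: home furniture → 9.25% → $13.20
Pair of jeans $86.68: clothing and footwear, under $175.00 → 0% → $0.00
Canvas tote bag $10.11: other taxable items → 7.5% → $0.76
Nightstand $74.36: home furniture → 9.25% → $6.88
Pack of socks $9.50: clothing and footwear, under $175.00 → 0% → $0.00
Subtotal = $1286.94; tax = $98.93; total due = $1385.87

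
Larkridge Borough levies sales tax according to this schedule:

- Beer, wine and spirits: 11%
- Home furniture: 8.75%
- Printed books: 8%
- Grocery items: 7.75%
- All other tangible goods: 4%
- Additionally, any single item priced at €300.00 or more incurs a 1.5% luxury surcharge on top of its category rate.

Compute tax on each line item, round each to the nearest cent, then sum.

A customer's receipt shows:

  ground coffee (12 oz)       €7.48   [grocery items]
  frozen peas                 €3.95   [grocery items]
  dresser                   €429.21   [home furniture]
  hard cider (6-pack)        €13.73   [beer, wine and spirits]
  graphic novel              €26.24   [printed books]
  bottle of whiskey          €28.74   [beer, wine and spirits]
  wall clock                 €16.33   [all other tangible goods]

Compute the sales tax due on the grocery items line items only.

€0.89

Ground coffee (12 oz) €7.48: grocery items → 7.75% → €0.58
Frozen peas €3.95: grocery items → 7.75% → €0.31
Tax on grocery items = €0.58 + €0.31 = €0.89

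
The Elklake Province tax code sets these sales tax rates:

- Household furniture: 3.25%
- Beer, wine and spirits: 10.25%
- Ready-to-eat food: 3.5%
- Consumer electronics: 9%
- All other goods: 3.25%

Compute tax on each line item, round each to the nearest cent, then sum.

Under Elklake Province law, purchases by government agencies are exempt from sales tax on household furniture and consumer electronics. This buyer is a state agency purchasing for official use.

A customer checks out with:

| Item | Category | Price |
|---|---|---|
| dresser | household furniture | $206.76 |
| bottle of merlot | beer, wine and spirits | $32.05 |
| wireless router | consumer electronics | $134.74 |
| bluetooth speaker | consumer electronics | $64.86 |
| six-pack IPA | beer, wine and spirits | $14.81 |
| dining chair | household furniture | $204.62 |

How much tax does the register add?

Dresser $206.76: household furniture, buyer-exempt → 0% → $0.00
Bottle of merlot $32.05: beer, wine and spirits → 10.25% → $3.29
Wireless router $134.74: consumer electronics, buyer-exempt → 0% → $0.00
Bluetooth speaker $64.86: consumer electronics, buyer-exempt → 0% → $0.00
Six-pack IPA $14.81: beer, wine and spirits → 10.25% → $1.52
Dining chair $204.62: household furniture, buyer-exempt → 0% → $0.00
Total tax = $3.29 + $1.52 = $4.81

$4.81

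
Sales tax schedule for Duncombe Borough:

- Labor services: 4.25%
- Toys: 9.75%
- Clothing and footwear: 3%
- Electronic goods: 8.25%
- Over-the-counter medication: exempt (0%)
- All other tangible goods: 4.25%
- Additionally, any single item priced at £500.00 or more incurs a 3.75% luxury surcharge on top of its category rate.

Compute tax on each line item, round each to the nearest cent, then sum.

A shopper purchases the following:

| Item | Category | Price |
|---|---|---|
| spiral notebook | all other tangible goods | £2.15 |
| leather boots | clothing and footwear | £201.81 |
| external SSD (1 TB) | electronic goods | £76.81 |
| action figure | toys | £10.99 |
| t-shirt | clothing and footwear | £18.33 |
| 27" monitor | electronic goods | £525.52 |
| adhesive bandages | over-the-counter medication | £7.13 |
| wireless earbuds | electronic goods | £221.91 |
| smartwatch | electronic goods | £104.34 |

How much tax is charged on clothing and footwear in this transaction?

£6.60

Leather boots £201.81: clothing and footwear → 3% → £6.05
T-shirt £18.33: clothing and footwear → 3% → £0.55
Tax on clothing and footwear = £6.05 + £0.55 = £6.60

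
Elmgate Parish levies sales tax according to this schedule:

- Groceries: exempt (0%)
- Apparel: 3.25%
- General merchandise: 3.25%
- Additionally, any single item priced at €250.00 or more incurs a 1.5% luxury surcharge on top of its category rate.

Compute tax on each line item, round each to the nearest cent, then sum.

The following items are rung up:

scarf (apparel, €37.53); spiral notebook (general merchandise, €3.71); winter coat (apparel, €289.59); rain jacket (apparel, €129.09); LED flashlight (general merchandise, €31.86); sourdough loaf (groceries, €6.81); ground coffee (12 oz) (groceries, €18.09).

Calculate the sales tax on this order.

€20.34

Scarf €37.53: apparel → 3.25% → €1.22
Spiral notebook €3.71: general merchandise → 3.25% → €0.12
Winter coat €289.59: apparel → 3.25% + 1.5% surcharge = 4.75% → €13.76
Rain jacket €129.09: apparel → 3.25% → €4.20
LED flashlight €31.86: general merchandise → 3.25% → €1.04
Sourdough loaf €6.81: groceries → 0% → €0.00
Ground coffee (12 oz) €18.09: groceries → 0% → €0.00
Total tax = €1.22 + €0.12 + €13.76 + €4.20 + €1.04 = €20.34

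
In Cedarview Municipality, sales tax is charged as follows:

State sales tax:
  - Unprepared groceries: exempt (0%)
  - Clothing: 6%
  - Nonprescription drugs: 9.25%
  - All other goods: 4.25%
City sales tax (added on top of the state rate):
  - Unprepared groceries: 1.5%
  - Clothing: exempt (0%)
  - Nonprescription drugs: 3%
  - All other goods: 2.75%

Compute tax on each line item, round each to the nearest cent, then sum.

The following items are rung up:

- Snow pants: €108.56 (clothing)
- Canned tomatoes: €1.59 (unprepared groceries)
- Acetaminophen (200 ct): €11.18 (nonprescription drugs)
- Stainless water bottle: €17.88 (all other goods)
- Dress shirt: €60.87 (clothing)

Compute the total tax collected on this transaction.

Snow pants €108.56: clothing → 6% + 0% city = 6% → €6.51
Canned tomatoes €1.59: unprepared groceries → 0% + 1.5% city = 1.5% → €0.02
Acetaminophen (200 ct) €11.18: nonprescription drugs → 9.25% + 3% city = 12.25% → €1.37
Stainless water bottle €17.88: all other goods → 4.25% + 2.75% city = 7% → €1.25
Dress shirt €60.87: clothing → 6% + 0% city = 6% → €3.65
Total tax = €6.51 + €0.02 + €1.37 + €1.25 + €3.65 = €12.80

€12.80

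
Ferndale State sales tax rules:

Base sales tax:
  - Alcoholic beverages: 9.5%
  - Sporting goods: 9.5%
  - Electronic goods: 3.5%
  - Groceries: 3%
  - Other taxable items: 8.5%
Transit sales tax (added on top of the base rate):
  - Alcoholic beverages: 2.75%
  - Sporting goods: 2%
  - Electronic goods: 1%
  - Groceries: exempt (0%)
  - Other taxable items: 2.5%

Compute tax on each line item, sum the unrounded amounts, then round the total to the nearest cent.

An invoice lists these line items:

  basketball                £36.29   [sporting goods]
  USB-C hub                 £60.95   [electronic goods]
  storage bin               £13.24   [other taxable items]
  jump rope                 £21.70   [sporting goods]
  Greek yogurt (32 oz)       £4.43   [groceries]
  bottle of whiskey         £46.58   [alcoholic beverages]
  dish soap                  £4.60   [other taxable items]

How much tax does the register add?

£17.21

Basketball £36.29: sporting goods → 9.5% + 2% transit = 11.5% → £4.17335
USB-C hub £60.95: electronic goods → 3.5% + 1% transit = 4.5% → £2.74275
Storage bin £13.24: other taxable items → 8.5% + 2.5% transit = 11% → £1.4564
Jump rope £21.70: sporting goods → 9.5% + 2% transit = 11.5% → £2.4955
Greek yogurt (32 oz) £4.43: groceries → 3% + 0% transit = 3% → £0.1329
Bottle of whiskey £46.58: alcoholic beverages → 9.5% + 2.75% transit = 12.25% → £5.70605
Dish soap £4.60: other taxable items → 8.5% + 2.5% transit = 11% → £0.506
Unrounded tax sum = £17.21295 → £17.21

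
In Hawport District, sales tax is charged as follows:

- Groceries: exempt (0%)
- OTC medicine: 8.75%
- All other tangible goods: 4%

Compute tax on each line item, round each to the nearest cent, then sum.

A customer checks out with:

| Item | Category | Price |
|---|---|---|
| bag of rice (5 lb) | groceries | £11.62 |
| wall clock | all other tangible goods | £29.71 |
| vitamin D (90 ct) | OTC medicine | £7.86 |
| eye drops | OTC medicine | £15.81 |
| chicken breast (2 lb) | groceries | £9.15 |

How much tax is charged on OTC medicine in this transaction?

Vitamin D (90 ct) £7.86: OTC medicine → 8.75% → £0.69
Eye drops £15.81: OTC medicine → 8.75% → £1.38
Tax on OTC medicine = £0.69 + £1.38 = £2.07

£2.07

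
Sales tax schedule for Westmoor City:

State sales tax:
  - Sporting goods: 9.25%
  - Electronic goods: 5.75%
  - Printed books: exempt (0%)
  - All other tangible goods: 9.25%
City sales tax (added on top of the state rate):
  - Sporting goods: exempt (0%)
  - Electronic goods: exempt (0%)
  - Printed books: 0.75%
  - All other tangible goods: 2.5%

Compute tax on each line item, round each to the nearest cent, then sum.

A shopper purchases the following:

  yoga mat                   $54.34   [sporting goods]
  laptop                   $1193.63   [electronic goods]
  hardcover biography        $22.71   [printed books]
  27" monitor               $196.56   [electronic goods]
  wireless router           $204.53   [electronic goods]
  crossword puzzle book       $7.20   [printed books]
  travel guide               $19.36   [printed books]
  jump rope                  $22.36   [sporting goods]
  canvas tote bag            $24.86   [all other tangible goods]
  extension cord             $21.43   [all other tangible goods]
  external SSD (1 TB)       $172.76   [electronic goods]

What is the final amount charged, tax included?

$2054.27

Yoga mat $54.34: sporting goods → 9.25% + 0% city = 9.25% → $5.03
Laptop $1193.63: electronic goods → 5.75% + 0% city = 5.75% → $68.63
Hardcover biography $22.71: printed books → 0% + 0.75% city = 0.75% → $0.17
27" monitor $196.56: electronic goods → 5.75% + 0% city = 5.75% → $11.30
Wireless router $204.53: electronic goods → 5.75% + 0% city = 5.75% → $11.76
Crossword puzzle book $7.20: printed books → 0% + 0.75% city = 0.75% → $0.05
Travel guide $19.36: printed books → 0% + 0.75% city = 0.75% → $0.15
Jump rope $22.36: sporting goods → 9.25% + 0% city = 9.25% → $2.07
Canvas tote bag $24.86: all other tangible goods → 9.25% + 2.5% city = 11.75% → $2.92
Extension cord $21.43: all other tangible goods → 9.25% + 2.5% city = 11.75% → $2.52
External SSD (1 TB) $172.76: electronic goods → 5.75% + 0% city = 5.75% → $9.93
Subtotal = $1939.74; tax = $114.53; total due = $2054.27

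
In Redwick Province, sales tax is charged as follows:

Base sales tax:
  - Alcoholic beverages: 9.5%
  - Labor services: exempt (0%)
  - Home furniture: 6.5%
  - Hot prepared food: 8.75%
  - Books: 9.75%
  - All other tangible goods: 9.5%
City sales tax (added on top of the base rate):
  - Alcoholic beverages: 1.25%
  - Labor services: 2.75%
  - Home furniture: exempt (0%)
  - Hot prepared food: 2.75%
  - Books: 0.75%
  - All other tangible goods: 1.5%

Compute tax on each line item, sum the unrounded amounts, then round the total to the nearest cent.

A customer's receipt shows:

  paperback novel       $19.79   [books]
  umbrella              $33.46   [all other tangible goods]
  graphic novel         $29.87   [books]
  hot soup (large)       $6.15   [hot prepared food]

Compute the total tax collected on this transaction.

$9.60

Paperback novel $19.79: books → 9.75% + 0.75% city = 10.5% → $2.07795
Umbrella $33.46: all other tangible goods → 9.5% + 1.5% city = 11% → $3.6806
Graphic novel $29.87: books → 9.75% + 0.75% city = 10.5% → $3.13635
Hot soup (large) $6.15: hot prepared food → 8.75% + 2.75% city = 11.5% → $0.70725
Unrounded tax sum = $9.60215 → $9.60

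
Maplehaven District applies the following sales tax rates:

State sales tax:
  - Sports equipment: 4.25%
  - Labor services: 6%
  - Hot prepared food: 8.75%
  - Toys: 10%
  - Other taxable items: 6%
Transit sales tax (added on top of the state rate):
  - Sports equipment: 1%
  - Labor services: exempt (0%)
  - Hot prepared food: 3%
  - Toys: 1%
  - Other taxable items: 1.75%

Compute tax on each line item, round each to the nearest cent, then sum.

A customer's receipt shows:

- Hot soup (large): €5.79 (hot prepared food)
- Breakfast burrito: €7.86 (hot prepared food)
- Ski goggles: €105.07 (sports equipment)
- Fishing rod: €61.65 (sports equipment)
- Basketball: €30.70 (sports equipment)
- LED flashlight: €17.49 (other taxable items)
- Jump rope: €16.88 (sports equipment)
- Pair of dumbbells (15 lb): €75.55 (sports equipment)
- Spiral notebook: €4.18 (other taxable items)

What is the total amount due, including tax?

Hot soup (large) €5.79: hot prepared food → 8.75% + 3% transit = 11.75% → €0.68
Breakfast burrito €7.86: hot prepared food → 8.75% + 3% transit = 11.75% → €0.92
Ski goggles €105.07: sports equipment → 4.25% + 1% transit = 5.25% → €5.52
Fishing rod €61.65: sports equipment → 4.25% + 1% transit = 5.25% → €3.24
Basketball €30.70: sports equipment → 4.25% + 1% transit = 5.25% → €1.61
LED flashlight €17.49: other taxable items → 6% + 1.75% transit = 7.75% → €1.36
Jump rope €16.88: sports equipment → 4.25% + 1% transit = 5.25% → €0.89
Pair of dumbbells (15 lb) €75.55: sports equipment → 4.25% + 1% transit = 5.25% → €3.97
Spiral notebook €4.18: other taxable items → 6% + 1.75% transit = 7.75% → €0.32
Subtotal = €325.17; tax = €18.51; total due = €343.68

€343.68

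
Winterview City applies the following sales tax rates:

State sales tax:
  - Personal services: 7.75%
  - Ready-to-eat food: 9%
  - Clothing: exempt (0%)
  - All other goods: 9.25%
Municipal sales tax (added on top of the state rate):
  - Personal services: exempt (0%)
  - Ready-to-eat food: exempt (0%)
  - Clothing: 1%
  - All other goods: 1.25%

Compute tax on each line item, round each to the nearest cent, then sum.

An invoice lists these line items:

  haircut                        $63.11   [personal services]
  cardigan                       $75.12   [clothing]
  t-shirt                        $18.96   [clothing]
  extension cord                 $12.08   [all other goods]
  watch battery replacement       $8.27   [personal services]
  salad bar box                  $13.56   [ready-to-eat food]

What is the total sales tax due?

Haircut $63.11: personal services → 7.75% + 0% municipal = 7.75% → $4.89
Cardigan $75.12: clothing → 0% + 1% municipal = 1% → $0.75
T-shirt $18.96: clothing → 0% + 1% municipal = 1% → $0.19
Extension cord $12.08: all other goods → 9.25% + 1.25% municipal = 10.5% → $1.27
Watch battery replacement $8.27: personal services → 7.75% + 0% municipal = 7.75% → $0.64
Salad bar box $13.56: ready-to-eat food → 9% + 0% municipal = 9% → $1.22
Total tax = $4.89 + $0.75 + $0.19 + $1.27 + $0.64 + $1.22 = $8.96

$8.96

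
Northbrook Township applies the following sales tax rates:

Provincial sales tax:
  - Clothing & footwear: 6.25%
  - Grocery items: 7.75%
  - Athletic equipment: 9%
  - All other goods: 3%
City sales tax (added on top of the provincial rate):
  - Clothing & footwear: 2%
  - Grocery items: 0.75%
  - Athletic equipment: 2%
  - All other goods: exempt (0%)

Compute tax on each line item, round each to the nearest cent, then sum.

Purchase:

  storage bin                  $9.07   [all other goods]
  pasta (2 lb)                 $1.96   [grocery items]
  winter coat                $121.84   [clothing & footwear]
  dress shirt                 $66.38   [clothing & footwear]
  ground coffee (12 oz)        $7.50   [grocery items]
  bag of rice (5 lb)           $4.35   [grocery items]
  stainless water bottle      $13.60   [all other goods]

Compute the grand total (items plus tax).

$242.09

Storage bin $9.07: all other goods → 3% + 0% city = 3% → $0.27
Pasta (2 lb) $1.96: grocery items → 7.75% + 0.75% city = 8.5% → $0.17
Winter coat $121.84: clothing & footwear → 6.25% + 2% city = 8.25% → $10.05
Dress shirt $66.38: clothing & footwear → 6.25% + 2% city = 8.25% → $5.48
Ground coffee (12 oz) $7.50: grocery items → 7.75% + 0.75% city = 8.5% → $0.64
Bag of rice (5 lb) $4.35: grocery items → 7.75% + 0.75% city = 8.5% → $0.37
Stainless water bottle $13.60: all other goods → 3% + 0% city = 3% → $0.41
Subtotal = $224.70; tax = $17.39; total due = $242.09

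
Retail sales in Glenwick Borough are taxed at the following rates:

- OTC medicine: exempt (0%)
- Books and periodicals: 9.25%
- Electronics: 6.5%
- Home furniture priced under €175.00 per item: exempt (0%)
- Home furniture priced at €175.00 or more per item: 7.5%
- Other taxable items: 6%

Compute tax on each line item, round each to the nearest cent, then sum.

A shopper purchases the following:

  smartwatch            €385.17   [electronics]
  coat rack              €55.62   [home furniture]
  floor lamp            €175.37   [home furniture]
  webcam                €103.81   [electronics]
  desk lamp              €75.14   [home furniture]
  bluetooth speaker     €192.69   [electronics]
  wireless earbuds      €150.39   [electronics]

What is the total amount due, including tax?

€1205.43

Smartwatch €385.17: electronics → 6.5% → €25.04
Coat rack €55.62: home furniture, under €175.00 → 0% → €0.00
Floor lamp €175.37: home furniture, €175.00 or more → 7.5% → €13.15
Webcam €103.81: electronics → 6.5% → €6.75
Desk lamp €75.14: home furniture, under €175.00 → 0% → €0.00
Bluetooth speaker €192.69: electronics → 6.5% → €12.52
Wireless earbuds €150.39: electronics → 6.5% → €9.78
Subtotal = €1138.19; tax = €67.24; total due = €1205.43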